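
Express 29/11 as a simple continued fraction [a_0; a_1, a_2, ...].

[2; 1, 1, 1, 3]

Run the Euclidean algorithm on 29 and 11; the successive quotients are the partial quotients a_0, a_1, ... (each step inverts the fractional part left over by the previous one):
  29 = 2*11 + 7, so a_0 = 2.
  11 = 1*7 + 4, so a_1 = 1.
  7 = 1*4 + 3, so a_2 = 1.
  4 = 1*3 + 1, so a_3 = 1.
  3 = 3*1 + 0, so a_4 = 3.
The remainder reaches 0 after 5 divisions, so the expansion has 5 partial quotients, read off in order.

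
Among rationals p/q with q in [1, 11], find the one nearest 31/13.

19/8

Expand x = 31/13 as a continued fraction with the Euclidean algorithm:
  31 = 2*13 + 5, so a_0 = 2.
  13 = 2*5 + 3, so a_1 = 2.
  5 = 1*3 + 2, so a_2 = 1.
  3 = 1*2 + 1, so a_3 = 1.
  2 = 2*1 + 0, so a_4 = 2.
so x = [2; 2, 1, 1, 2].
Convergents (p_i = a_i*p_{i-1} + p_{i-2}, q_i = a_i*q_{i-1} + q_{i-2} with p_{-2}=0, p_{-1}=1, q_{-2}=1, q_{-1}=0), until the denominator exceeds 11:
  i=0: a_0=2, p_0 = 2*1 + 0 = 2, q_0 = 2*0 + 1 = 1.
  i=1: a_1=2, p_1 = 2*2 + 1 = 5, q_1 = 2*1 + 0 = 2.
  i=2: a_2=1, p_2 = 1*5 + 2 = 7, q_2 = 1*2 + 1 = 3.
  i=3: a_3=1, p_3 = 1*7 + 5 = 12, q_3 = 1*3 + 2 = 5.
  i=4: a_4=2, p_4 = 2*12 + 7 = 31, q_4 = 2*5 + 3 = 13.
q_4 = 13 > 11, so the last convergent with denominator <= 11 is p_3/q_3 = 12/5.
The closest fraction with denominator <= 11 is either p_3/q_3 or the intermediate fraction (k*p_3 + p_2)/(k*q_3 + q_2) with the largest k >= 1 whose denominator stays <= 11; these approach x as k grows, and every other convergent or intermediate fraction in range is farther away.
Largest k: floor((11 - q_2)/q_3) = floor((11 - 3)/5) = 1.
That gives (1*12 + 7)/(1*5 + 3) = 19/8.
Compare the errors: |x - 12/5| = |31*5 - 12*13|/(13*5) = 1/65, and |x - 19/8| = |31*8 - 19*13|/(13*8) = 1/104.
Cross-multiplying, 1*65 = 65 < 104 = 1*104, so 1/104 is smaller: the intermediate fraction 19/8 is closer to x than 12/5.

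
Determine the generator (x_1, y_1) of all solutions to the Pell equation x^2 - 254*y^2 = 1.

(x, y) = (255, 16)

First expand sqrt(254) as a continued fraction. With x_i = (sqrt(254) + m_i)/d_i and (m_0, d_0) = (0, 1): a_0 = floor(sqrt(254)) = 15, since 15^2 = 225 <= 254 < 256 = 16^2.
Iterate m_{i+1} = d_i*a_i - m_i, d_{i+1} = (254 - m_{i+1}^2)/d_i, a_{i+1} = floor((a_0 + m_{i+1})/d_{i+1}):
  m_1 = 1*15 - 0 = 15, d_1 = (254 - 15^2)/1 = 29/1 = 29, a_1 = floor((15 + 15)/29) = 1.
  m_2 = 29*1 - 15 = 14, d_2 = (254 - 14^2)/29 = 58/29 = 2, a_2 = floor((15 + 14)/2) = 14.
  m_3 = 2*14 - 14 = 14, d_3 = (254 - 14^2)/2 = 58/2 = 29, a_3 = floor((15 + 14)/29) = 1.
  m_4 = 29*1 - 14 = 15, d_4 = (254 - 15^2)/29 = 29/29 = 1, a_4 = floor((15 + 15)/1) = 30.
  m_5 = 1*30 - 15 = 15, d_5 = (254 - 15^2)/1 = 29/1 = 29: (m_5, d_5) = (m_1, d_1) = (15, 29), so from here the quotients repeat a_1, ..., a_4; the period length is 4.
So sqrt(254) = [15; (1, 14, 1, 30)] with period length k = 4.
k is even, so the fundamental solution of x^2 - 254y^2 = 1 is (p_{k-1}, q_{k-1}) = (p_3, q_3); compute convergents through index 3.
Convergents (p_i = a_i*p_{i-1} + p_{i-2}, q_i = a_i*q_{i-1} + q_{i-2} with p_{-2}=0, p_{-1}=1, q_{-2}=1, q_{-1}=0):
  i=0: a_0=15, p_0 = 15*1 + 0 = 15, q_0 = 15*0 + 1 = 1.
  i=1: a_1=1, p_1 = 1*15 + 1 = 16, q_1 = 1*1 + 0 = 1.
  i=2: a_2=14, p_2 = 14*16 + 15 = 239, q_2 = 14*1 + 1 = 15.
  i=3: a_3=1, p_3 = 1*239 + 16 = 255, q_3 = 1*15 + 1 = 16.
Check: 255^2 - 254*16^2 = 65025 - 65024 = 1, so (x, y) = (255, 16) solves the equation, and by the theorem it is the least positive solution.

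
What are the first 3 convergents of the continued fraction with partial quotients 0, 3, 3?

0/1, 1/3, 3/10

Using the convergent recurrence p_i = a_i*p_{i-1} + p_{i-2}, q_i = a_i*q_{i-1} + q_{i-2} with p_{-2}=0, p_{-1}=1, q_{-2}=1, q_{-1}=0:
  i=0: a_0=0, p_0 = 0*1 + 0 = 0, q_0 = 0*0 + 1 = 1.
  i=1: a_1=3, p_1 = 3*0 + 1 = 1, q_1 = 3*1 + 0 = 3.
  i=2: a_2=3, p_2 = 3*1 + 0 = 3, q_2 = 3*3 + 1 = 10.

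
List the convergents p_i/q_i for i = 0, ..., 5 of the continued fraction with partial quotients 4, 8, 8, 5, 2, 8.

Using the convergent recurrence p_i = a_i*p_{i-1} + p_{i-2}, q_i = a_i*q_{i-1} + q_{i-2} with p_{-2}=0, p_{-1}=1, q_{-2}=1, q_{-1}=0:
  i=0: a_0=4, p_0 = 4*1 + 0 = 4, q_0 = 4*0 + 1 = 1.
  i=1: a_1=8, p_1 = 8*4 + 1 = 33, q_1 = 8*1 + 0 = 8.
  i=2: a_2=8, p_2 = 8*33 + 4 = 268, q_2 = 8*8 + 1 = 65.
  i=3: a_3=5, p_3 = 5*268 + 33 = 1373, q_3 = 5*65 + 8 = 333.
  i=4: a_4=2, p_4 = 2*1373 + 268 = 3014, q_4 = 2*333 + 65 = 731.
  i=5: a_5=8, p_5 = 8*3014 + 1373 = 25485, q_5 = 8*731 + 333 = 6181.

4/1, 33/8, 268/65, 1373/333, 3014/731, 25485/6181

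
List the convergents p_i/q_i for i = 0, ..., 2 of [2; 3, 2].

2/1, 7/3, 16/7

Using the convergent recurrence p_i = a_i*p_{i-1} + p_{i-2}, q_i = a_i*q_{i-1} + q_{i-2} with p_{-2}=0, p_{-1}=1, q_{-2}=1, q_{-1}=0:
  i=0: a_0=2, p_0 = 2*1 + 0 = 2, q_0 = 2*0 + 1 = 1.
  i=1: a_1=3, p_1 = 3*2 + 1 = 7, q_1 = 3*1 + 0 = 3.
  i=2: a_2=2, p_2 = 2*7 + 2 = 16, q_2 = 2*3 + 1 = 7.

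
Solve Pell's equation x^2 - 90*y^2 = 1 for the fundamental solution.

(x, y) = (19, 2)

First expand sqrt(90) as a continued fraction. With x_i = (sqrt(90) + m_i)/d_i and (m_0, d_0) = (0, 1): a_0 = floor(sqrt(90)) = 9, since 9^2 = 81 <= 90 < 100 = 10^2.
Iterate m_{i+1} = d_i*a_i - m_i, d_{i+1} = (90 - m_{i+1}^2)/d_i, a_{i+1} = floor((a_0 + m_{i+1})/d_{i+1}):
  m_1 = 1*9 - 0 = 9, d_1 = (90 - 9^2)/1 = 9/1 = 9, a_1 = floor((9 + 9)/9) = 2.
  m_2 = 9*2 - 9 = 9, d_2 = (90 - 9^2)/9 = 9/9 = 1, a_2 = floor((9 + 9)/1) = 18.
  m_3 = 1*18 - 9 = 9, d_3 = (90 - 9^2)/1 = 9/1 = 9: (m_3, d_3) = (m_1, d_1) = (9, 9), so from here the quotients repeat a_1, a_2; the period length is 2.
So sqrt(90) = [9; (2, 18)] with period length k = 2.
k is even, so the fundamental solution of x^2 - 90y^2 = 1 is (p_{k-1}, q_{k-1}) = (p_1, q_1); compute convergents through index 1.
Convergents (p_i = a_i*p_{i-1} + p_{i-2}, q_i = a_i*q_{i-1} + q_{i-2} with p_{-2}=0, p_{-1}=1, q_{-2}=1, q_{-1}=0):
  i=0: a_0=9, p_0 = 9*1 + 0 = 9, q_0 = 9*0 + 1 = 1.
  i=1: a_1=2, p_1 = 2*9 + 1 = 19, q_1 = 2*1 + 0 = 2.
Check: 19^2 - 90*2^2 = 361 - 360 = 1, so (x, y) = (19, 2) solves the equation, and by the theorem it is the least positive solution.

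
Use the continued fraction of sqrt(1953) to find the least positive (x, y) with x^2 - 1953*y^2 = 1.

First expand sqrt(1953) as a continued fraction. With x_i = (sqrt(1953) + m_i)/d_i and (m_0, d_0) = (0, 1): a_0 = floor(sqrt(1953)) = 44, since 44^2 = 1936 <= 1953 < 2025 = 45^2.
Iterate m_{i+1} = d_i*a_i - m_i, d_{i+1} = (1953 - m_{i+1}^2)/d_i, a_{i+1} = floor((a_0 + m_{i+1})/d_{i+1}):
  m_1 = 1*44 - 0 = 44, d_1 = (1953 - 44^2)/1 = 17/1 = 17, a_1 = floor((44 + 44)/17) = 5.
  m_2 = 17*5 - 44 = 41, d_2 = (1953 - 41^2)/17 = 272/17 = 16, a_2 = floor((44 + 41)/16) = 5.
  m_3 = 16*5 - 41 = 39, d_3 = (1953 - 39^2)/16 = 432/16 = 27, a_3 = floor((44 + 39)/27) = 3.
  m_4 = 27*3 - 39 = 42, d_4 = (1953 - 42^2)/27 = 189/27 = 7, a_4 = floor((44 + 42)/7) = 12.
  m_5 = 7*12 - 42 = 42, d_5 = (1953 - 42^2)/7 = 189/7 = 27, a_5 = floor((44 + 42)/27) = 3.
  m_6 = 27*3 - 42 = 39, d_6 = (1953 - 39^2)/27 = 432/27 = 16, a_6 = floor((44 + 39)/16) = 5.
  m_7 = 16*5 - 39 = 41, d_7 = (1953 - 41^2)/16 = 272/16 = 17, a_7 = floor((44 + 41)/17) = 5.
  m_8 = 17*5 - 41 = 44, d_8 = (1953 - 44^2)/17 = 17/17 = 1, a_8 = floor((44 + 44)/1) = 88.
  m_9 = 1*88 - 44 = 44, d_9 = (1953 - 44^2)/1 = 17/1 = 17: (m_9, d_9) = (m_1, d_1) = (44, 17), so from here the quotients repeat a_1, ..., a_8; the period length is 8.
So sqrt(1953) = [44; (5, 5, 3, 12, 3, 5, 5, 88)] with period length k = 8.
k is even, so the fundamental solution of x^2 - 1953y^2 = 1 is (p_{k-1}, q_{k-1}) = (p_7, q_7); compute convergents through index 7.
Convergents (p_i = a_i*p_{i-1} + p_{i-2}, q_i = a_i*q_{i-1} + q_{i-2} with p_{-2}=0, p_{-1}=1, q_{-2}=1, q_{-1}=0):
  i=0: a_0=44, p_0 = 44*1 + 0 = 44, q_0 = 44*0 + 1 = 1.
  i=1: a_1=5, p_1 = 5*44 + 1 = 221, q_1 = 5*1 + 0 = 5.
  i=2: a_2=5, p_2 = 5*221 + 44 = 1149, q_2 = 5*5 + 1 = 26.
  i=3: a_3=3, p_3 = 3*1149 + 221 = 3668, q_3 = 3*26 + 5 = 83.
  i=4: a_4=12, p_4 = 12*3668 + 1149 = 45165, q_4 = 12*83 + 26 = 1022.
  i=5: a_5=3, p_5 = 3*45165 + 3668 = 139163, q_5 = 3*1022 + 83 = 3149.
  i=6: a_6=5, p_6 = 5*139163 + 45165 = 740980, q_6 = 5*3149 + 1022 = 16767.
  i=7: a_7=5, p_7 = 5*740980 + 139163 = 3844063, q_7 = 5*16767 + 3149 = 86984.
Check: 3844063^2 - 1953*86984^2 = 14776820347969 - 14776820347968 = 1, so (x, y) = (3844063, 86984) solves the equation, and by the theorem it is the least positive solution.

(x, y) = (3844063, 86984)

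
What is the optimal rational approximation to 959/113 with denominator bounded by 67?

314/37

Expand x = 959/113 as a continued fraction with the Euclidean algorithm:
  959 = 8*113 + 55, so a_0 = 8.
  113 = 2*55 + 3, so a_1 = 2.
  55 = 18*3 + 1, so a_2 = 18.
  3 = 3*1 + 0, so a_3 = 3.
so x = [8; 2, 18, 3].
Convergents (p_i = a_i*p_{i-1} + p_{i-2}, q_i = a_i*q_{i-1} + q_{i-2} with p_{-2}=0, p_{-1}=1, q_{-2}=1, q_{-1}=0), until the denominator exceeds 67:
  i=0: a_0=8, p_0 = 8*1 + 0 = 8, q_0 = 8*0 + 1 = 1.
  i=1: a_1=2, p_1 = 2*8 + 1 = 17, q_1 = 2*1 + 0 = 2.
  i=2: a_2=18, p_2 = 18*17 + 8 = 314, q_2 = 18*2 + 1 = 37.
  i=3: a_3=3, p_3 = 3*314 + 17 = 959, q_3 = 3*37 + 2 = 113.
q_3 = 113 > 67, so the last convergent with denominator <= 67 is p_2/q_2 = 314/37.
The closest fraction with denominator <= 67 is either p_2/q_2 or the intermediate fraction (k*p_2 + p_1)/(k*q_2 + q_1) with the largest k >= 1 whose denominator stays <= 67; these approach x as k grows, and every other convergent or intermediate fraction in range is farther away.
Largest k: floor((67 - q_1)/q_2) = floor((67 - 2)/37) = 1.
That gives (1*314 + 17)/(1*37 + 2) = 331/39.
Compare the errors: |x - 314/37| = |959*37 - 314*113|/(113*37) = 1/4181, and |x - 331/39| = |959*39 - 331*113|/(113*39) = 2/4407.
Cross-multiplying, 1*4407 = 4407 < 8362 = 2*4181, so 1/4181 is smaller: the convergent 314/37 is closer to x than 331/39.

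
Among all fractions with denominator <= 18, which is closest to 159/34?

Expand x = 159/34 as a continued fraction with the Euclidean algorithm:
  159 = 4*34 + 23, so a_0 = 4.
  34 = 1*23 + 11, so a_1 = 1.
  23 = 2*11 + 1, so a_2 = 2.
  11 = 11*1 + 0, so a_3 = 11.
so x = [4; 1, 2, 11].
Convergents (p_i = a_i*p_{i-1} + p_{i-2}, q_i = a_i*q_{i-1} + q_{i-2} with p_{-2}=0, p_{-1}=1, q_{-2}=1, q_{-1}=0), until the denominator exceeds 18:
  i=0: a_0=4, p_0 = 4*1 + 0 = 4, q_0 = 4*0 + 1 = 1.
  i=1: a_1=1, p_1 = 1*4 + 1 = 5, q_1 = 1*1 + 0 = 1.
  i=2: a_2=2, p_2 = 2*5 + 4 = 14, q_2 = 2*1 + 1 = 3.
  i=3: a_3=11, p_3 = 11*14 + 5 = 159, q_3 = 11*3 + 1 = 34.
q_3 = 34 > 18, so the last convergent with denominator <= 18 is p_2/q_2 = 14/3.
The closest fraction with denominator <= 18 is either p_2/q_2 or the intermediate fraction (k*p_2 + p_1)/(k*q_2 + q_1) with the largest k >= 1 whose denominator stays <= 18; these approach x as k grows, and every other convergent or intermediate fraction in range is farther away.
Largest k: floor((18 - q_1)/q_2) = floor((18 - 1)/3) = 5.
That gives (5*14 + 5)/(5*3 + 1) = 75/16.
Compare the errors: |x - 14/3| = |159*3 - 14*34|/(34*3) = 1/102, and |x - 75/16| = |159*16 - 75*34|/(34*16) = 6/544.
Cross-multiplying, 1*544 = 544 < 612 = 6*102, so 1/102 is smaller: the convergent 14/3 is closer to x than 75/16.

14/3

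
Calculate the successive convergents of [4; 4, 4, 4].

Using the convergent recurrence p_i = a_i*p_{i-1} + p_{i-2}, q_i = a_i*q_{i-1} + q_{i-2} with p_{-2}=0, p_{-1}=1, q_{-2}=1, q_{-1}=0:
  i=0: a_0=4, p_0 = 4*1 + 0 = 4, q_0 = 4*0 + 1 = 1.
  i=1: a_1=4, p_1 = 4*4 + 1 = 17, q_1 = 4*1 + 0 = 4.
  i=2: a_2=4, p_2 = 4*17 + 4 = 72, q_2 = 4*4 + 1 = 17.
  i=3: a_3=4, p_3 = 4*72 + 17 = 305, q_3 = 4*17 + 4 = 72.

4/1, 17/4, 72/17, 305/72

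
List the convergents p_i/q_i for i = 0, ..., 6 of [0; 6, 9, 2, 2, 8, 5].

0/1, 1/6, 9/55, 19/116, 47/287, 395/2412, 2022/12347

Using the convergent recurrence p_i = a_i*p_{i-1} + p_{i-2}, q_i = a_i*q_{i-1} + q_{i-2} with p_{-2}=0, p_{-1}=1, q_{-2}=1, q_{-1}=0:
  i=0: a_0=0, p_0 = 0*1 + 0 = 0, q_0 = 0*0 + 1 = 1.
  i=1: a_1=6, p_1 = 6*0 + 1 = 1, q_1 = 6*1 + 0 = 6.
  i=2: a_2=9, p_2 = 9*1 + 0 = 9, q_2 = 9*6 + 1 = 55.
  i=3: a_3=2, p_3 = 2*9 + 1 = 19, q_3 = 2*55 + 6 = 116.
  i=4: a_4=2, p_4 = 2*19 + 9 = 47, q_4 = 2*116 + 55 = 287.
  i=5: a_5=8, p_5 = 8*47 + 19 = 395, q_5 = 8*287 + 116 = 2412.
  i=6: a_6=5, p_6 = 5*395 + 47 = 2022, q_6 = 5*2412 + 287 = 12347.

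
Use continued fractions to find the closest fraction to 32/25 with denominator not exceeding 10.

Expand x = 32/25 as a continued fraction with the Euclidean algorithm:
  32 = 1*25 + 7, so a_0 = 1.
  25 = 3*7 + 4, so a_1 = 3.
  7 = 1*4 + 3, so a_2 = 1.
  4 = 1*3 + 1, so a_3 = 1.
  3 = 3*1 + 0, so a_4 = 3.
so x = [1; 3, 1, 1, 3].
Convergents (p_i = a_i*p_{i-1} + p_{i-2}, q_i = a_i*q_{i-1} + q_{i-2} with p_{-2}=0, p_{-1}=1, q_{-2}=1, q_{-1}=0), until the denominator exceeds 10:
  i=0: a_0=1, p_0 = 1*1 + 0 = 1, q_0 = 1*0 + 1 = 1.
  i=1: a_1=3, p_1 = 3*1 + 1 = 4, q_1 = 3*1 + 0 = 3.
  i=2: a_2=1, p_2 = 1*4 + 1 = 5, q_2 = 1*3 + 1 = 4.
  i=3: a_3=1, p_3 = 1*5 + 4 = 9, q_3 = 1*4 + 3 = 7.
  i=4: a_4=3, p_4 = 3*9 + 5 = 32, q_4 = 3*7 + 4 = 25.
q_4 = 25 > 10, so the last convergent with denominator <= 10 is p_3/q_3 = 9/7.
The closest fraction with denominator <= 10 is either p_3/q_3 or the intermediate fraction (k*p_3 + p_2)/(k*q_3 + q_2) with the largest k >= 1 whose denominator stays <= 10; these approach x as k grows, and every other convergent or intermediate fraction in range is farther away.
Largest k: floor((10 - q_2)/q_3) = floor((10 - 4)/7) = 0.
Since k = 0, no intermediate fraction beyond p_3/q_3 has denominator <= 10, so the convergent 9/7 is the closest (its error is |32*7 - 9*25|/(25*7) = 1/175).

9/7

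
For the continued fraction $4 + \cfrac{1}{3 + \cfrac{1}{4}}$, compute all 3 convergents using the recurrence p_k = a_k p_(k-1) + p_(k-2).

4/1, 13/3, 56/13

Using the convergent recurrence p_i = a_i*p_{i-1} + p_{i-2}, q_i = a_i*q_{i-1} + q_{i-2} with p_{-2}=0, p_{-1}=1, q_{-2}=1, q_{-1}=0:
  i=0: a_0=4, p_0 = 4*1 + 0 = 4, q_0 = 4*0 + 1 = 1.
  i=1: a_1=3, p_1 = 3*4 + 1 = 13, q_1 = 3*1 + 0 = 3.
  i=2: a_2=4, p_2 = 4*13 + 4 = 56, q_2 = 4*3 + 1 = 13.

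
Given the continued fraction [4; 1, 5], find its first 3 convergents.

Using the convergent recurrence p_i = a_i*p_{i-1} + p_{i-2}, q_i = a_i*q_{i-1} + q_{i-2} with p_{-2}=0, p_{-1}=1, q_{-2}=1, q_{-1}=0:
  i=0: a_0=4, p_0 = 4*1 + 0 = 4, q_0 = 4*0 + 1 = 1.
  i=1: a_1=1, p_1 = 1*4 + 1 = 5, q_1 = 1*1 + 0 = 1.
  i=2: a_2=5, p_2 = 5*5 + 4 = 29, q_2 = 5*1 + 1 = 6.

4/1, 5/1, 29/6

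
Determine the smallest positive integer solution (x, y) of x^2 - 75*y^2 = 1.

First expand sqrt(75) as a continued fraction. With x_i = (sqrt(75) + m_i)/d_i and (m_0, d_0) = (0, 1): a_0 = floor(sqrt(75)) = 8, since 8^2 = 64 <= 75 < 81 = 9^2.
Iterate m_{i+1} = d_i*a_i - m_i, d_{i+1} = (75 - m_{i+1}^2)/d_i, a_{i+1} = floor((a_0 + m_{i+1})/d_{i+1}):
  m_1 = 1*8 - 0 = 8, d_1 = (75 - 8^2)/1 = 11/1 = 11, a_1 = floor((8 + 8)/11) = 1.
  m_2 = 11*1 - 8 = 3, d_2 = (75 - 3^2)/11 = 66/11 = 6, a_2 = floor((8 + 3)/6) = 1.
  m_3 = 6*1 - 3 = 3, d_3 = (75 - 3^2)/6 = 66/6 = 11, a_3 = floor((8 + 3)/11) = 1.
  m_4 = 11*1 - 3 = 8, d_4 = (75 - 8^2)/11 = 11/11 = 1, a_4 = floor((8 + 8)/1) = 16.
  m_5 = 1*16 - 8 = 8, d_5 = (75 - 8^2)/1 = 11/1 = 11: (m_5, d_5) = (m_1, d_1) = (8, 11), so from here the quotients repeat a_1, ..., a_4; the period length is 4.
So sqrt(75) = [8; (1, 1, 1, 16)] with period length k = 4.
k is even, so the fundamental solution of x^2 - 75y^2 = 1 is (p_{k-1}, q_{k-1}) = (p_3, q_3); compute convergents through index 3.
Convergents (p_i = a_i*p_{i-1} + p_{i-2}, q_i = a_i*q_{i-1} + q_{i-2} with p_{-2}=0, p_{-1}=1, q_{-2}=1, q_{-1}=0):
  i=0: a_0=8, p_0 = 8*1 + 0 = 8, q_0 = 8*0 + 1 = 1.
  i=1: a_1=1, p_1 = 1*8 + 1 = 9, q_1 = 1*1 + 0 = 1.
  i=2: a_2=1, p_2 = 1*9 + 8 = 17, q_2 = 1*1 + 1 = 2.
  i=3: a_3=1, p_3 = 1*17 + 9 = 26, q_3 = 1*2 + 1 = 3.
Check: 26^2 - 75*3^2 = 676 - 675 = 1, so (x, y) = (26, 3) solves the equation, and by the theorem it is the least positive solution.

(x, y) = (26, 3)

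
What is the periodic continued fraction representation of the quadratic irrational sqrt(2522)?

[50; (4, 1, 1, 4, 100)]

Write x_i = (sqrt(2522) + m_i)/d_i with (m_0, d_0) = (0, 1). a_0 = floor(sqrt(2522)) = 50, since 50^2 = 2500 <= 2522 < 2601 = 51^2.
Iterate m_{i+1} = d_i*a_i - m_i, d_{i+1} = (2522 - m_{i+1}^2)/d_i, a_{i+1} = floor((a_0 + m_{i+1})/d_{i+1}):
  m_1 = 1*50 - 0 = 50, d_1 = (2522 - 50^2)/1 = 22/1 = 22, a_1 = floor((50 + 50)/22) = 4.
  m_2 = 22*4 - 50 = 38, d_2 = (2522 - 38^2)/22 = 1078/22 = 49, a_2 = floor((50 + 38)/49) = 1.
  m_3 = 49*1 - 38 = 11, d_3 = (2522 - 11^2)/49 = 2401/49 = 49, a_3 = floor((50 + 11)/49) = 1.
  m_4 = 49*1 - 11 = 38, d_4 = (2522 - 38^2)/49 = 1078/49 = 22, a_4 = floor((50 + 38)/22) = 4.
  m_5 = 22*4 - 38 = 50, d_5 = (2522 - 50^2)/22 = 22/22 = 1, a_5 = floor((50 + 50)/1) = 100.
  m_6 = 1*100 - 50 = 50, d_6 = (2522 - 50^2)/1 = 22/1 = 22: (m_6, d_6) = (m_1, d_1) = (50, 22), so from here the quotients repeat a_1, ..., a_5; the period length is 5.
Hence the expansion of sqrt(2522) is a_0 = 50 followed by the repeating block 4, 1, 1, 4, 100 (period 5).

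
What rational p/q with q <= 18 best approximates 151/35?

69/16

Expand x = 151/35 as a continued fraction with the Euclidean algorithm:
  151 = 4*35 + 11, so a_0 = 4.
  35 = 3*11 + 2, so a_1 = 3.
  11 = 5*2 + 1, so a_2 = 5.
  2 = 2*1 + 0, so a_3 = 2.
so x = [4; 3, 5, 2].
Convergents (p_i = a_i*p_{i-1} + p_{i-2}, q_i = a_i*q_{i-1} + q_{i-2} with p_{-2}=0, p_{-1}=1, q_{-2}=1, q_{-1}=0), until the denominator exceeds 18:
  i=0: a_0=4, p_0 = 4*1 + 0 = 4, q_0 = 4*0 + 1 = 1.
  i=1: a_1=3, p_1 = 3*4 + 1 = 13, q_1 = 3*1 + 0 = 3.
  i=2: a_2=5, p_2 = 5*13 + 4 = 69, q_2 = 5*3 + 1 = 16.
  i=3: a_3=2, p_3 = 2*69 + 13 = 151, q_3 = 2*16 + 3 = 35.
q_3 = 35 > 18, so the last convergent with denominator <= 18 is p_2/q_2 = 69/16.
The closest fraction with denominator <= 18 is either p_2/q_2 or the intermediate fraction (k*p_2 + p_1)/(k*q_2 + q_1) with the largest k >= 1 whose denominator stays <= 18; these approach x as k grows, and every other convergent or intermediate fraction in range is farther away.
Largest k: floor((18 - q_1)/q_2) = floor((18 - 3)/16) = 0.
Since k = 0, no intermediate fraction beyond p_2/q_2 has denominator <= 18, so the convergent 69/16 is the closest (its error is |151*16 - 69*35|/(35*16) = 1/560).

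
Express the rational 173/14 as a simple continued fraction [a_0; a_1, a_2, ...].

Run the Euclidean algorithm on 173 and 14; the successive quotients are the partial quotients a_0, a_1, ... (each step inverts the fractional part left over by the previous one):
  173 = 12*14 + 5, so a_0 = 12.
  14 = 2*5 + 4, so a_1 = 2.
  5 = 1*4 + 1, so a_2 = 1.
  4 = 4*1 + 0, so a_3 = 4.
The remainder reaches 0 after 4 divisions, so the expansion has 4 partial quotients, read off in order.

[12; 2, 1, 4]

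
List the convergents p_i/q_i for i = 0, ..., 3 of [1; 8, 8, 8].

Using the convergent recurrence p_i = a_i*p_{i-1} + p_{i-2}, q_i = a_i*q_{i-1} + q_{i-2} with p_{-2}=0, p_{-1}=1, q_{-2}=1, q_{-1}=0:
  i=0: a_0=1, p_0 = 1*1 + 0 = 1, q_0 = 1*0 + 1 = 1.
  i=1: a_1=8, p_1 = 8*1 + 1 = 9, q_1 = 8*1 + 0 = 8.
  i=2: a_2=8, p_2 = 8*9 + 1 = 73, q_2 = 8*8 + 1 = 65.
  i=3: a_3=8, p_3 = 8*73 + 9 = 593, q_3 = 8*65 + 8 = 528.

1/1, 9/8, 73/65, 593/528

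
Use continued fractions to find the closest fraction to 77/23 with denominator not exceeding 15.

Expand x = 77/23 as a continued fraction with the Euclidean algorithm:
  77 = 3*23 + 8, so a_0 = 3.
  23 = 2*8 + 7, so a_1 = 2.
  8 = 1*7 + 1, so a_2 = 1.
  7 = 7*1 + 0, so a_3 = 7.
so x = [3; 2, 1, 7].
Convergents (p_i = a_i*p_{i-1} + p_{i-2}, q_i = a_i*q_{i-1} + q_{i-2} with p_{-2}=0, p_{-1}=1, q_{-2}=1, q_{-1}=0), until the denominator exceeds 15:
  i=0: a_0=3, p_0 = 3*1 + 0 = 3, q_0 = 3*0 + 1 = 1.
  i=1: a_1=2, p_1 = 2*3 + 1 = 7, q_1 = 2*1 + 0 = 2.
  i=2: a_2=1, p_2 = 1*7 + 3 = 10, q_2 = 1*2 + 1 = 3.
  i=3: a_3=7, p_3 = 7*10 + 7 = 77, q_3 = 7*3 + 2 = 23.
q_3 = 23 > 15, so the last convergent with denominator <= 15 is p_2/q_2 = 10/3.
The closest fraction with denominator <= 15 is either p_2/q_2 or the intermediate fraction (k*p_2 + p_1)/(k*q_2 + q_1) with the largest k >= 1 whose denominator stays <= 15; these approach x as k grows, and every other convergent or intermediate fraction in range is farther away.
Largest k: floor((15 - q_1)/q_2) = floor((15 - 2)/3) = 4.
That gives (4*10 + 7)/(4*3 + 2) = 47/14.
Compare the errors: |x - 10/3| = |77*3 - 10*23|/(23*3) = 1/69, and |x - 47/14| = |77*14 - 47*23|/(23*14) = 3/322.
Cross-multiplying, 3*69 = 207 < 322 = 1*322, so 3/322 is smaller: the intermediate fraction 47/14 is closer to x than 10/3.

47/14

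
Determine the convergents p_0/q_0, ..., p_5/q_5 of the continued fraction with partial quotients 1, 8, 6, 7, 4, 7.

1/1, 9/8, 55/49, 394/351, 1631/1453, 11811/10522

Using the convergent recurrence p_i = a_i*p_{i-1} + p_{i-2}, q_i = a_i*q_{i-1} + q_{i-2} with p_{-2}=0, p_{-1}=1, q_{-2}=1, q_{-1}=0:
  i=0: a_0=1, p_0 = 1*1 + 0 = 1, q_0 = 1*0 + 1 = 1.
  i=1: a_1=8, p_1 = 8*1 + 1 = 9, q_1 = 8*1 + 0 = 8.
  i=2: a_2=6, p_2 = 6*9 + 1 = 55, q_2 = 6*8 + 1 = 49.
  i=3: a_3=7, p_3 = 7*55 + 9 = 394, q_3 = 7*49 + 8 = 351.
  i=4: a_4=4, p_4 = 4*394 + 55 = 1631, q_4 = 4*351 + 49 = 1453.
  i=5: a_5=7, p_5 = 7*1631 + 394 = 11811, q_5 = 7*1453 + 351 = 10522.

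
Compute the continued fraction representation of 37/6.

[6; 6]

Run the Euclidean algorithm on 37 and 6; the successive quotients are the partial quotients a_0, a_1, ... (each step inverts the fractional part left over by the previous one):
  37 = 6*6 + 1, so a_0 = 6.
  6 = 6*1 + 0, so a_1 = 6.
The remainder reaches 0 after 2 divisions, so the expansion has 2 partial quotients, read off in order.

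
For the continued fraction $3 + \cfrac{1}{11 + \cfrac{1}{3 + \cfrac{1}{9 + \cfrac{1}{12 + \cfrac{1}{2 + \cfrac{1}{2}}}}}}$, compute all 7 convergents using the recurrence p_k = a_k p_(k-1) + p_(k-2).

3/1, 34/11, 105/34, 979/317, 11853/3838, 24685/7993, 61223/19824

Using the convergent recurrence p_i = a_i*p_{i-1} + p_{i-2}, q_i = a_i*q_{i-1} + q_{i-2} with p_{-2}=0, p_{-1}=1, q_{-2}=1, q_{-1}=0:
  i=0: a_0=3, p_0 = 3*1 + 0 = 3, q_0 = 3*0 + 1 = 1.
  i=1: a_1=11, p_1 = 11*3 + 1 = 34, q_1 = 11*1 + 0 = 11.
  i=2: a_2=3, p_2 = 3*34 + 3 = 105, q_2 = 3*11 + 1 = 34.
  i=3: a_3=9, p_3 = 9*105 + 34 = 979, q_3 = 9*34 + 11 = 317.
  i=4: a_4=12, p_4 = 12*979 + 105 = 11853, q_4 = 12*317 + 34 = 3838.
  i=5: a_5=2, p_5 = 2*11853 + 979 = 24685, q_5 = 2*3838 + 317 = 7993.
  i=6: a_6=2, p_6 = 2*24685 + 11853 = 61223, q_6 = 2*7993 + 3838 = 19824.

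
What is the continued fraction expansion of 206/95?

[2; 5, 1, 15]

Run the Euclidean algorithm on 206 and 95; the successive quotients are the partial quotients a_0, a_1, ... (each step inverts the fractional part left over by the previous one):
  206 = 2*95 + 16, so a_0 = 2.
  95 = 5*16 + 15, so a_1 = 5.
  16 = 1*15 + 1, so a_2 = 1.
  15 = 15*1 + 0, so a_3 = 15.
The remainder reaches 0 after 4 divisions, so the expansion has 4 partial quotients, read off in order.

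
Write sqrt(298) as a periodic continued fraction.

[17; (3, 1, 4, 5, 1, 1, 5, 4, 1, 3, 34)]

Write x_i = (sqrt(298) + m_i)/d_i with (m_0, d_0) = (0, 1). a_0 = floor(sqrt(298)) = 17, since 17^2 = 289 <= 298 < 324 = 18^2.
Iterate m_{i+1} = d_i*a_i - m_i, d_{i+1} = (298 - m_{i+1}^2)/d_i, a_{i+1} = floor((a_0 + m_{i+1})/d_{i+1}):
  m_1 = 1*17 - 0 = 17, d_1 = (298 - 17^2)/1 = 9/1 = 9, a_1 = floor((17 + 17)/9) = 3.
  m_2 = 9*3 - 17 = 10, d_2 = (298 - 10^2)/9 = 198/9 = 22, a_2 = floor((17 + 10)/22) = 1.
  m_3 = 22*1 - 10 = 12, d_3 = (298 - 12^2)/22 = 154/22 = 7, a_3 = floor((17 + 12)/7) = 4.
  m_4 = 7*4 - 12 = 16, d_4 = (298 - 16^2)/7 = 42/7 = 6, a_4 = floor((17 + 16)/6) = 5.
  m_5 = 6*5 - 16 = 14, d_5 = (298 - 14^2)/6 = 102/6 = 17, a_5 = floor((17 + 14)/17) = 1.
  m_6 = 17*1 - 14 = 3, d_6 = (298 - 3^2)/17 = 289/17 = 17, a_6 = floor((17 + 3)/17) = 1.
  m_7 = 17*1 - 3 = 14, d_7 = (298 - 14^2)/17 = 102/17 = 6, a_7 = floor((17 + 14)/6) = 5.
  m_8 = 6*5 - 14 = 16, d_8 = (298 - 16^2)/6 = 42/6 = 7, a_8 = floor((17 + 16)/7) = 4.
  m_9 = 7*4 - 16 = 12, d_9 = (298 - 12^2)/7 = 154/7 = 22, a_9 = floor((17 + 12)/22) = 1.
  m_10 = 22*1 - 12 = 10, d_10 = (298 - 10^2)/22 = 198/22 = 9, a_10 = floor((17 + 10)/9) = 3.
  m_11 = 9*3 - 10 = 17, d_11 = (298 - 17^2)/9 = 9/9 = 1, a_11 = floor((17 + 17)/1) = 34.
  m_12 = 1*34 - 17 = 17, d_12 = (298 - 17^2)/1 = 9/1 = 9: (m_12, d_12) = (m_1, d_1) = (17, 9), so from here the quotients repeat a_1, ..., a_11; the period length is 11.
Hence the expansion of sqrt(298) is a_0 = 17 followed by the repeating block 3, 1, 4, 5, 1, 1, 5, 4, 1, 3, 34 (period 11).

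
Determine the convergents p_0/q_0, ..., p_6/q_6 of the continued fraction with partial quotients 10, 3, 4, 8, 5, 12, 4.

10/1, 31/3, 134/13, 1103/107, 5649/548, 68891/6683, 281213/27280

Using the convergent recurrence p_i = a_i*p_{i-1} + p_{i-2}, q_i = a_i*q_{i-1} + q_{i-2} with p_{-2}=0, p_{-1}=1, q_{-2}=1, q_{-1}=0:
  i=0: a_0=10, p_0 = 10*1 + 0 = 10, q_0 = 10*0 + 1 = 1.
  i=1: a_1=3, p_1 = 3*10 + 1 = 31, q_1 = 3*1 + 0 = 3.
  i=2: a_2=4, p_2 = 4*31 + 10 = 134, q_2 = 4*3 + 1 = 13.
  i=3: a_3=8, p_3 = 8*134 + 31 = 1103, q_3 = 8*13 + 3 = 107.
  i=4: a_4=5, p_4 = 5*1103 + 134 = 5649, q_4 = 5*107 + 13 = 548.
  i=5: a_5=12, p_5 = 12*5649 + 1103 = 68891, q_5 = 12*548 + 107 = 6683.
  i=6: a_6=4, p_6 = 4*68891 + 5649 = 281213, q_6 = 4*6683 + 548 = 27280.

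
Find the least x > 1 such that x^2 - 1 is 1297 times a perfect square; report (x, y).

First expand sqrt(1297) as a continued fraction. With x_i = (sqrt(1297) + m_i)/d_i and (m_0, d_0) = (0, 1): a_0 = floor(sqrt(1297)) = 36, since 36^2 = 1296 <= 1297 < 1369 = 37^2.
Iterate m_{i+1} = d_i*a_i - m_i, d_{i+1} = (1297 - m_{i+1}^2)/d_i, a_{i+1} = floor((a_0 + m_{i+1})/d_{i+1}):
  m_1 = 1*36 - 0 = 36, d_1 = (1297 - 36^2)/1 = 1/1 = 1, a_1 = floor((36 + 36)/1) = 72.
  m_2 = 1*72 - 36 = 36, d_2 = (1297 - 36^2)/1 = 1/1 = 1: (m_2, d_2) = (m_1, d_1) = (36, 1), so from here the quotient a_1 repeats; the period length is 1.
So sqrt(1297) = [36; (72)] with period length k = 1.
k is odd, so (p_{k-1}, q_{k-1}) only solves x^2 - 1297y^2 = -1 and the fundamental solution of x^2 - 1297y^2 = 1 is (p_{2k-1}, q_{2k-1}) = (p_1, q_1); compute convergents through index 1, running through the period twice.
Convergents (p_i = a_i*p_{i-1} + p_{i-2}, q_i = a_i*q_{i-1} + q_{i-2} with p_{-2}=0, p_{-1}=1, q_{-2}=1, q_{-1}=0):
  i=0: a_0=36, p_0 = 36*1 + 0 = 36, q_0 = 36*0 + 1 = 1.
  i=1: a_1=72, p_1 = 72*36 + 1 = 2593, q_1 = 72*1 + 0 = 72.
Indeed p_0^2 - 1297*q_0^2 = 1296 - 1297 = -1, not +1.
Check: 2593^2 - 1297*72^2 = 6723649 - 6723648 = 1, so (x, y) = (2593, 72) solves the equation, and by the theorem it is the least positive solution.

(x, y) = (2593, 72)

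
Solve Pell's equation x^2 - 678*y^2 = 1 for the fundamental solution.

(x, y) = (677, 26)

First expand sqrt(678) as a continued fraction. With x_i = (sqrt(678) + m_i)/d_i and (m_0, d_0) = (0, 1): a_0 = floor(sqrt(678)) = 26, since 26^2 = 676 <= 678 < 729 = 27^2.
Iterate m_{i+1} = d_i*a_i - m_i, d_{i+1} = (678 - m_{i+1}^2)/d_i, a_{i+1} = floor((a_0 + m_{i+1})/d_{i+1}):
  m_1 = 1*26 - 0 = 26, d_1 = (678 - 26^2)/1 = 2/1 = 2, a_1 = floor((26 + 26)/2) = 26.
  m_2 = 2*26 - 26 = 26, d_2 = (678 - 26^2)/2 = 2/2 = 1, a_2 = floor((26 + 26)/1) = 52.
  m_3 = 1*52 - 26 = 26, d_3 = (678 - 26^2)/1 = 2/1 = 2: (m_3, d_3) = (m_1, d_1) = (26, 2), so from here the quotients repeat a_1, a_2; the period length is 2.
So sqrt(678) = [26; (26, 52)] with period length k = 2.
k is even, so the fundamental solution of x^2 - 678y^2 = 1 is (p_{k-1}, q_{k-1}) = (p_1, q_1); compute convergents through index 1.
Convergents (p_i = a_i*p_{i-1} + p_{i-2}, q_i = a_i*q_{i-1} + q_{i-2} with p_{-2}=0, p_{-1}=1, q_{-2}=1, q_{-1}=0):
  i=0: a_0=26, p_0 = 26*1 + 0 = 26, q_0 = 26*0 + 1 = 1.
  i=1: a_1=26, p_1 = 26*26 + 1 = 677, q_1 = 26*1 + 0 = 26.
Check: 677^2 - 678*26^2 = 458329 - 458328 = 1, so (x, y) = (677, 26) solves the equation, and by the theorem it is the least positive solution.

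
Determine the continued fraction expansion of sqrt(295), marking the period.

[17; (5, 1, 2, 3, 2, 6, 2, 3, 2, 1, 5, 34)]

Write x_i = (sqrt(295) + m_i)/d_i with (m_0, d_0) = (0, 1). a_0 = floor(sqrt(295)) = 17, since 17^2 = 289 <= 295 < 324 = 18^2.
Iterate m_{i+1} = d_i*a_i - m_i, d_{i+1} = (295 - m_{i+1}^2)/d_i, a_{i+1} = floor((a_0 + m_{i+1})/d_{i+1}):
  m_1 = 1*17 - 0 = 17, d_1 = (295 - 17^2)/1 = 6/1 = 6, a_1 = floor((17 + 17)/6) = 5.
  m_2 = 6*5 - 17 = 13, d_2 = (295 - 13^2)/6 = 126/6 = 21, a_2 = floor((17 + 13)/21) = 1.
  m_3 = 21*1 - 13 = 8, d_3 = (295 - 8^2)/21 = 231/21 = 11, a_3 = floor((17 + 8)/11) = 2.
  m_4 = 11*2 - 8 = 14, d_4 = (295 - 14^2)/11 = 99/11 = 9, a_4 = floor((17 + 14)/9) = 3.
  m_5 = 9*3 - 14 = 13, d_5 = (295 - 13^2)/9 = 126/9 = 14, a_5 = floor((17 + 13)/14) = 2.
  m_6 = 14*2 - 13 = 15, d_6 = (295 - 15^2)/14 = 70/14 = 5, a_6 = floor((17 + 15)/5) = 6.
  m_7 = 5*6 - 15 = 15, d_7 = (295 - 15^2)/5 = 70/5 = 14, a_7 = floor((17 + 15)/14) = 2.
  m_8 = 14*2 - 15 = 13, d_8 = (295 - 13^2)/14 = 126/14 = 9, a_8 = floor((17 + 13)/9) = 3.
  m_9 = 9*3 - 13 = 14, d_9 = (295 - 14^2)/9 = 99/9 = 11, a_9 = floor((17 + 14)/11) = 2.
  m_10 = 11*2 - 14 = 8, d_10 = (295 - 8^2)/11 = 231/11 = 21, a_10 = floor((17 + 8)/21) = 1.
  m_11 = 21*1 - 8 = 13, d_11 = (295 - 13^2)/21 = 126/21 = 6, a_11 = floor((17 + 13)/6) = 5.
  m_12 = 6*5 - 13 = 17, d_12 = (295 - 17^2)/6 = 6/6 = 1, a_12 = floor((17 + 17)/1) = 34.
  m_13 = 1*34 - 17 = 17, d_13 = (295 - 17^2)/1 = 6/1 = 6: (m_13, d_13) = (m_1, d_1) = (17, 6), so from here the quotients repeat a_1, ..., a_12; the period length is 12.
Hence the expansion of sqrt(295) is a_0 = 17 followed by the repeating block 5, 1, 2, 3, 2, 6, 2, 3, 2, 1, 5, 34 (period 12).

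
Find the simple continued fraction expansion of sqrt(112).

Write x_i = (sqrt(112) + m_i)/d_i with (m_0, d_0) = (0, 1). a_0 = floor(sqrt(112)) = 10, since 10^2 = 100 <= 112 < 121 = 11^2.
Iterate m_{i+1} = d_i*a_i - m_i, d_{i+1} = (112 - m_{i+1}^2)/d_i, a_{i+1} = floor((a_0 + m_{i+1})/d_{i+1}):
  m_1 = 1*10 - 0 = 10, d_1 = (112 - 10^2)/1 = 12/1 = 12, a_1 = floor((10 + 10)/12) = 1.
  m_2 = 12*1 - 10 = 2, d_2 = (112 - 2^2)/12 = 108/12 = 9, a_2 = floor((10 + 2)/9) = 1.
  m_3 = 9*1 - 2 = 7, d_3 = (112 - 7^2)/9 = 63/9 = 7, a_3 = floor((10 + 7)/7) = 2.
  m_4 = 7*2 - 7 = 7, d_4 = (112 - 7^2)/7 = 63/7 = 9, a_4 = floor((10 + 7)/9) = 1.
  m_5 = 9*1 - 7 = 2, d_5 = (112 - 2^2)/9 = 108/9 = 12, a_5 = floor((10 + 2)/12) = 1.
  m_6 = 12*1 - 2 = 10, d_6 = (112 - 10^2)/12 = 12/12 = 1, a_6 = floor((10 + 10)/1) = 20.
  m_7 = 1*20 - 10 = 10, d_7 = (112 - 10^2)/1 = 12/1 = 12: (m_7, d_7) = (m_1, d_1) = (10, 12), so from here the quotients repeat a_1, ..., a_6; the period length is 6.
Hence the expansion of sqrt(112) is a_0 = 10 followed by the repeating block 1, 1, 2, 1, 1, 20 (period 6).

[10; (1, 1, 2, 1, 1, 20)]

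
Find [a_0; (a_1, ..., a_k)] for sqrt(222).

Write x_i = (sqrt(222) + m_i)/d_i with (m_0, d_0) = (0, 1). a_0 = floor(sqrt(222)) = 14, since 14^2 = 196 <= 222 < 225 = 15^2.
Iterate m_{i+1} = d_i*a_i - m_i, d_{i+1} = (222 - m_{i+1}^2)/d_i, a_{i+1} = floor((a_0 + m_{i+1})/d_{i+1}):
  m_1 = 1*14 - 0 = 14, d_1 = (222 - 14^2)/1 = 26/1 = 26, a_1 = floor((14 + 14)/26) = 1.
  m_2 = 26*1 - 14 = 12, d_2 = (222 - 12^2)/26 = 78/26 = 3, a_2 = floor((14 + 12)/3) = 8.
  m_3 = 3*8 - 12 = 12, d_3 = (222 - 12^2)/3 = 78/3 = 26, a_3 = floor((14 + 12)/26) = 1.
  m_4 = 26*1 - 12 = 14, d_4 = (222 - 14^2)/26 = 26/26 = 1, a_4 = floor((14 + 14)/1) = 28.
  m_5 = 1*28 - 14 = 14, d_5 = (222 - 14^2)/1 = 26/1 = 26: (m_5, d_5) = (m_1, d_1) = (14, 26), so from here the quotients repeat a_1, ..., a_4; the period length is 4.
Hence the expansion of sqrt(222) is a_0 = 14 followed by the repeating block 1, 8, 1, 28 (period 4).

[14; (1, 8, 1, 28)]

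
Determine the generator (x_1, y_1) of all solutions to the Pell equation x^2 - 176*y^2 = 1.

First expand sqrt(176) as a continued fraction. With x_i = (sqrt(176) + m_i)/d_i and (m_0, d_0) = (0, 1): a_0 = floor(sqrt(176)) = 13, since 13^2 = 169 <= 176 < 196 = 14^2.
Iterate m_{i+1} = d_i*a_i - m_i, d_{i+1} = (176 - m_{i+1}^2)/d_i, a_{i+1} = floor((a_0 + m_{i+1})/d_{i+1}):
  m_1 = 1*13 - 0 = 13, d_1 = (176 - 13^2)/1 = 7/1 = 7, a_1 = floor((13 + 13)/7) = 3.
  m_2 = 7*3 - 13 = 8, d_2 = (176 - 8^2)/7 = 112/7 = 16, a_2 = floor((13 + 8)/16) = 1.
  m_3 = 16*1 - 8 = 8, d_3 = (176 - 8^2)/16 = 112/16 = 7, a_3 = floor((13 + 8)/7) = 3.
  m_4 = 7*3 - 8 = 13, d_4 = (176 - 13^2)/7 = 7/7 = 1, a_4 = floor((13 + 13)/1) = 26.
  m_5 = 1*26 - 13 = 13, d_5 = (176 - 13^2)/1 = 7/1 = 7: (m_5, d_5) = (m_1, d_1) = (13, 7), so from here the quotients repeat a_1, ..., a_4; the period length is 4.
So sqrt(176) = [13; (3, 1, 3, 26)] with period length k = 4.
k is even, so the fundamental solution of x^2 - 176y^2 = 1 is (p_{k-1}, q_{k-1}) = (p_3, q_3); compute convergents through index 3.
Convergents (p_i = a_i*p_{i-1} + p_{i-2}, q_i = a_i*q_{i-1} + q_{i-2} with p_{-2}=0, p_{-1}=1, q_{-2}=1, q_{-1}=0):
  i=0: a_0=13, p_0 = 13*1 + 0 = 13, q_0 = 13*0 + 1 = 1.
  i=1: a_1=3, p_1 = 3*13 + 1 = 40, q_1 = 3*1 + 0 = 3.
  i=2: a_2=1, p_2 = 1*40 + 13 = 53, q_2 = 1*3 + 1 = 4.
  i=3: a_3=3, p_3 = 3*53 + 40 = 199, q_3 = 3*4 + 3 = 15.
Check: 199^2 - 176*15^2 = 39601 - 39600 = 1, so (x, y) = (199, 15) solves the equation, and by the theorem it is the least positive solution.

(x, y) = (199, 15)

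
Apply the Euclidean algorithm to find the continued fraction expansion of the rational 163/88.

[1; 1, 5, 1, 3, 3]

Run the Euclidean algorithm on 163 and 88; the successive quotients are the partial quotients a_0, a_1, ... (each step inverts the fractional part left over by the previous one):
  163 = 1*88 + 75, so a_0 = 1.
  88 = 1*75 + 13, so a_1 = 1.
  75 = 5*13 + 10, so a_2 = 5.
  13 = 1*10 + 3, so a_3 = 1.
  10 = 3*3 + 1, so a_4 = 3.
  3 = 3*1 + 0, so a_5 = 3.
The remainder reaches 0 after 6 divisions, so the expansion has 6 partial quotients, read off in order.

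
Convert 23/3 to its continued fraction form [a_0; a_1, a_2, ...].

Run the Euclidean algorithm on 23 and 3; the successive quotients are the partial quotients a_0, a_1, ... (each step inverts the fractional part left over by the previous one):
  23 = 7*3 + 2, so a_0 = 7.
  3 = 1*2 + 1, so a_1 = 1.
  2 = 2*1 + 0, so a_2 = 2.
The remainder reaches 0 after 3 divisions, so the expansion has 3 partial quotients, read off in order.

[7; 1, 2]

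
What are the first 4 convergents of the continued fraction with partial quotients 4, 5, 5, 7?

Using the convergent recurrence p_i = a_i*p_{i-1} + p_{i-2}, q_i = a_i*q_{i-1} + q_{i-2} with p_{-2}=0, p_{-1}=1, q_{-2}=1, q_{-1}=0:
  i=0: a_0=4, p_0 = 4*1 + 0 = 4, q_0 = 4*0 + 1 = 1.
  i=1: a_1=5, p_1 = 5*4 + 1 = 21, q_1 = 5*1 + 0 = 5.
  i=2: a_2=5, p_2 = 5*21 + 4 = 109, q_2 = 5*5 + 1 = 26.
  i=3: a_3=7, p_3 = 7*109 + 21 = 784, q_3 = 7*26 + 5 = 187.

4/1, 21/5, 109/26, 784/187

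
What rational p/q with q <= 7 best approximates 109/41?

8/3

Expand x = 109/41 as a continued fraction with the Euclidean algorithm:
  109 = 2*41 + 27, so a_0 = 2.
  41 = 1*27 + 14, so a_1 = 1.
  27 = 1*14 + 13, so a_2 = 1.
  14 = 1*13 + 1, so a_3 = 1.
  13 = 13*1 + 0, so a_4 = 13.
so x = [2; 1, 1, 1, 13].
Convergents (p_i = a_i*p_{i-1} + p_{i-2}, q_i = a_i*q_{i-1} + q_{i-2} with p_{-2}=0, p_{-1}=1, q_{-2}=1, q_{-1}=0), until the denominator exceeds 7:
  i=0: a_0=2, p_0 = 2*1 + 0 = 2, q_0 = 2*0 + 1 = 1.
  i=1: a_1=1, p_1 = 1*2 + 1 = 3, q_1 = 1*1 + 0 = 1.
  i=2: a_2=1, p_2 = 1*3 + 2 = 5, q_2 = 1*1 + 1 = 2.
  i=3: a_3=1, p_3 = 1*5 + 3 = 8, q_3 = 1*2 + 1 = 3.
  i=4: a_4=13, p_4 = 13*8 + 5 = 109, q_4 = 13*3 + 2 = 41.
q_4 = 41 > 7, so the last convergent with denominator <= 7 is p_3/q_3 = 8/3.
The closest fraction with denominator <= 7 is either p_3/q_3 or the intermediate fraction (k*p_3 + p_2)/(k*q_3 + q_2) with the largest k >= 1 whose denominator stays <= 7; these approach x as k grows, and every other convergent or intermediate fraction in range is farther away.
Largest k: floor((7 - q_2)/q_3) = floor((7 - 2)/3) = 1.
That gives (1*8 + 5)/(1*3 + 2) = 13/5.
Compare the errors: |x - 8/3| = |109*3 - 8*41|/(41*3) = 1/123, and |x - 13/5| = |109*5 - 13*41|/(41*5) = 12/205.
Cross-multiplying, 1*205 = 205 < 1476 = 12*123, so 1/123 is smaller: the convergent 8/3 is closer to x than 13/5.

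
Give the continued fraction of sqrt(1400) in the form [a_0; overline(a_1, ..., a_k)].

[37; overline(2, 2, 2, 74)]

Write x_i = (sqrt(1400) + m_i)/d_i with (m_0, d_0) = (0, 1). a_0 = floor(sqrt(1400)) = 37, since 37^2 = 1369 <= 1400 < 1444 = 38^2.
Iterate m_{i+1} = d_i*a_i - m_i, d_{i+1} = (1400 - m_{i+1}^2)/d_i, a_{i+1} = floor((a_0 + m_{i+1})/d_{i+1}):
  m_1 = 1*37 - 0 = 37, d_1 = (1400 - 37^2)/1 = 31/1 = 31, a_1 = floor((37 + 37)/31) = 2.
  m_2 = 31*2 - 37 = 25, d_2 = (1400 - 25^2)/31 = 775/31 = 25, a_2 = floor((37 + 25)/25) = 2.
  m_3 = 25*2 - 25 = 25, d_3 = (1400 - 25^2)/25 = 775/25 = 31, a_3 = floor((37 + 25)/31) = 2.
  m_4 = 31*2 - 25 = 37, d_4 = (1400 - 37^2)/31 = 31/31 = 1, a_4 = floor((37 + 37)/1) = 74.
  m_5 = 1*74 - 37 = 37, d_5 = (1400 - 37^2)/1 = 31/1 = 31: (m_5, d_5) = (m_1, d_1) = (37, 31), so from here the quotients repeat a_1, ..., a_4; the period length is 4.
Hence the expansion of sqrt(1400) is a_0 = 37 followed by the repeating block 2, 2, 2, 74 (period 4).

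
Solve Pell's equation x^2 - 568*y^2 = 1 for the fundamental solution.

First expand sqrt(568) as a continued fraction. With x_i = (sqrt(568) + m_i)/d_i and (m_0, d_0) = (0, 1): a_0 = floor(sqrt(568)) = 23, since 23^2 = 529 <= 568 < 576 = 24^2.
Iterate m_{i+1} = d_i*a_i - m_i, d_{i+1} = (568 - m_{i+1}^2)/d_i, a_{i+1} = floor((a_0 + m_{i+1})/d_{i+1}):
  m_1 = 1*23 - 0 = 23, d_1 = (568 - 23^2)/1 = 39/1 = 39, a_1 = floor((23 + 23)/39) = 1.
  m_2 = 39*1 - 23 = 16, d_2 = (568 - 16^2)/39 = 312/39 = 8, a_2 = floor((23 + 16)/8) = 4.
  m_3 = 8*4 - 16 = 16, d_3 = (568 - 16^2)/8 = 312/8 = 39, a_3 = floor((23 + 16)/39) = 1.
  m_4 = 39*1 - 16 = 23, d_4 = (568 - 23^2)/39 = 39/39 = 1, a_4 = floor((23 + 23)/1) = 46.
  m_5 = 1*46 - 23 = 23, d_5 = (568 - 23^2)/1 = 39/1 = 39: (m_5, d_5) = (m_1, d_1) = (23, 39), so from here the quotients repeat a_1, ..., a_4; the period length is 4.
So sqrt(568) = [23; (1, 4, 1, 46)] with period length k = 4.
k is even, so the fundamental solution of x^2 - 568y^2 = 1 is (p_{k-1}, q_{k-1}) = (p_3, q_3); compute convergents through index 3.
Convergents (p_i = a_i*p_{i-1} + p_{i-2}, q_i = a_i*q_{i-1} + q_{i-2} with p_{-2}=0, p_{-1}=1, q_{-2}=1, q_{-1}=0):
  i=0: a_0=23, p_0 = 23*1 + 0 = 23, q_0 = 23*0 + 1 = 1.
  i=1: a_1=1, p_1 = 1*23 + 1 = 24, q_1 = 1*1 + 0 = 1.
  i=2: a_2=4, p_2 = 4*24 + 23 = 119, q_2 = 4*1 + 1 = 5.
  i=3: a_3=1, p_3 = 1*119 + 24 = 143, q_3 = 1*5 + 1 = 6.
Check: 143^2 - 568*6^2 = 20449 - 20448 = 1, so (x, y) = (143, 6) solves the equation, and by the theorem it is the least positive solution.

(x, y) = (143, 6)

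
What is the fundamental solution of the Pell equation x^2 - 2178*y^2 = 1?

First expand sqrt(2178) as a continued fraction. With x_i = (sqrt(2178) + m_i)/d_i and (m_0, d_0) = (0, 1): a_0 = floor(sqrt(2178)) = 46, since 46^2 = 2116 <= 2178 < 2209 = 47^2.
Iterate m_{i+1} = d_i*a_i - m_i, d_{i+1} = (2178 - m_{i+1}^2)/d_i, a_{i+1} = floor((a_0 + m_{i+1})/d_{i+1}):
  m_1 = 1*46 - 0 = 46, d_1 = (2178 - 46^2)/1 = 62/1 = 62, a_1 = floor((46 + 46)/62) = 1.
  m_2 = 62*1 - 46 = 16, d_2 = (2178 - 16^2)/62 = 1922/62 = 31, a_2 = floor((46 + 16)/31) = 2.
  m_3 = 31*2 - 16 = 46, d_3 = (2178 - 46^2)/31 = 62/31 = 2, a_3 = floor((46 + 46)/2) = 46.
  m_4 = 2*46 - 46 = 46, d_4 = (2178 - 46^2)/2 = 62/2 = 31, a_4 = floor((46 + 46)/31) = 2.
  m_5 = 31*2 - 46 = 16, d_5 = (2178 - 16^2)/31 = 1922/31 = 62, a_5 = floor((46 + 16)/62) = 1.
  m_6 = 62*1 - 16 = 46, d_6 = (2178 - 46^2)/62 = 62/62 = 1, a_6 = floor((46 + 46)/1) = 92.
  m_7 = 1*92 - 46 = 46, d_7 = (2178 - 46^2)/1 = 62/1 = 62: (m_7, d_7) = (m_1, d_1) = (46, 62), so from here the quotients repeat a_1, ..., a_6; the period length is 6.
So sqrt(2178) = [46; (1, 2, 46, 2, 1, 92)] with period length k = 6.
k is even, so the fundamental solution of x^2 - 2178y^2 = 1 is (p_{k-1}, q_{k-1}) = (p_5, q_5); compute convergents through index 5.
Convergents (p_i = a_i*p_{i-1} + p_{i-2}, q_i = a_i*q_{i-1} + q_{i-2} with p_{-2}=0, p_{-1}=1, q_{-2}=1, q_{-1}=0):
  i=0: a_0=46, p_0 = 46*1 + 0 = 46, q_0 = 46*0 + 1 = 1.
  i=1: a_1=1, p_1 = 1*46 + 1 = 47, q_1 = 1*1 + 0 = 1.
  i=2: a_2=2, p_2 = 2*47 + 46 = 140, q_2 = 2*1 + 1 = 3.
  i=3: a_3=46, p_3 = 46*140 + 47 = 6487, q_3 = 46*3 + 1 = 139.
  i=4: a_4=2, p_4 = 2*6487 + 140 = 13114, q_4 = 2*139 + 3 = 281.
  i=5: a_5=1, p_5 = 1*13114 + 6487 = 19601, q_5 = 1*281 + 139 = 420.
Check: 19601^2 - 2178*420^2 = 384199201 - 384199200 = 1, so (x, y) = (19601, 420) solves the equation, and by the theorem it is the least positive solution.

(x, y) = (19601, 420)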